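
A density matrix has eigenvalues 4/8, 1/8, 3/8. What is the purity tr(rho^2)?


tr(rho^2) = sum of eigenvalues squared
= (4/8)^2 + (1/8)^2 + (3/8)^2
= (16 + 1 + 9) / 64
= 26/64
= 0.4062

0.4062


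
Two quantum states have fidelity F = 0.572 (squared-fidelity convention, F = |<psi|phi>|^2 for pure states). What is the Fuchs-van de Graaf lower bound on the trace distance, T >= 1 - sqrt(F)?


Fuchs-van de Graaf (squared-fidelity convention): 1 - sqrt(F) <= T <= sqrt(1 - F).
Lower bound: T >= 1 - sqrt(F)
sqrt(F) = sqrt(0.572) = 0.7563
T >= 1 - 0.7563
T >= 0.2437

0.2437


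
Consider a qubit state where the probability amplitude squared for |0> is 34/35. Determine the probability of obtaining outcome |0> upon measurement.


|alpha|^2 = 34/35 = 0.9714
|beta|^2 = 1 - 34/35 = 1/35 = 0.0286
P(|0>) = |alpha|^2 = 0.9714

0.9714


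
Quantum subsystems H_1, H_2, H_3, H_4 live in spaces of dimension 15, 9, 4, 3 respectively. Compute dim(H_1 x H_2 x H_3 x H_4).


dim(H_1 x H_2 x H_3 x H_4) = 15 * 9 * 4 * 3
= 135 * 4 * 3
= 540 * 3
= 1620

1620


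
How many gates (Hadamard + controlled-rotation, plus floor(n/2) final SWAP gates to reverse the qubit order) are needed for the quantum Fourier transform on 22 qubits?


Hadamard gates: 22
Controlled rotations: n*(n-1)/2 = 22*21/2 = 231
SWAP gates: floor(n/2) = floor(22/2) = 11
Total = 22 + 231 + 11
= 264

264


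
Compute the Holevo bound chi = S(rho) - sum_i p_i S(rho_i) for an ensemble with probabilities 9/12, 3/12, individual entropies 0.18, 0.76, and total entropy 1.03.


chi = S(rho) - sum_i p_i * S(rho_i)
Weighted entropy = 9/12 * 0.18 + 3/12 * 0.76
= 0.3250
chi = 1.03 - 0.3250
= 0.7050

0.7050


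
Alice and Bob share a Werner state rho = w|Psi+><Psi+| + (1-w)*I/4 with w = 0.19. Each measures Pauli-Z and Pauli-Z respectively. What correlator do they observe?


|Psi+> = (|01> + |10>)/sqrt(2)
For the pure Bell state, <Z_A Z_B> = -1 (Bell-state Pauli correlator).
The maximally-mixed part I/4 has tr(I/4 * P tensor P) = 0 for any traceless Pauli P.
So <Z_A Z_B>_rho = w * (-1) + (1 - w) * 0
= 0.19 * (-1)
= -0.1900

-0.1900


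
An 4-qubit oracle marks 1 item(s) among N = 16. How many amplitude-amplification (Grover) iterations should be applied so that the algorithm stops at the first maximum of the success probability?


After j Grover iterations the success probability is P(j) = sin^2((2j+1)*theta), where sin(theta) = sqrt(k/N).
N = 2^4 = 16, k = 1
sin(theta) = sqrt(k/N) = 0.25
theta = arcsin(sqrt(k/N)) = 0.2526802551 rad
P(j) reaches its first maximum when (2j+1)*theta is as close as possible to pi/2, i.e. j = round(pi/(4*theta) - 1/2).
pi/(4*theta) - 1/2 = 2.6083
(For comparison, the common estimate pi/4 * sqrt(N/k) = 3.1416; the exact maximiser is used here.)
Optimal iterations = 3

3


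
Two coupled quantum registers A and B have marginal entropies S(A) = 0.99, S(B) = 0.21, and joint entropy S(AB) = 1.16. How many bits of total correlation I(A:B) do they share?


I(A:B) = S(A) + S(B) - S(AB)
= 0.99 + 0.21 - 1.16
= 0.0400

0.0400


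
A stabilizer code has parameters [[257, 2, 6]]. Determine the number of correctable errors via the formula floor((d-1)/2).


Code parameters: [[257, 2, 6]], distance d = 6.
Number of correctable errors = floor((d-1)/2)
= floor((6 - 1)/2)
= floor(5/2)
= 2

2


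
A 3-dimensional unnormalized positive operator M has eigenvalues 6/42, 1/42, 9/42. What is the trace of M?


tr(M) = sum of eigenvalues
= 6/42 + 1/42 + 9/42
= 16/42
= 0.3810

0.3810


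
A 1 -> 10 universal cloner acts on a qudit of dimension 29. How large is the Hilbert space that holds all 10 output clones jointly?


Output space = H^(tensor 10) where dim(H) = 29
dim = 29^10
= 841 (after 2 factors)
= 24389 (after 3 factors)
= 707281 (after 4 factors)
= 20511149 (after 5 factors)
= 594823321 (after 6 factors)
= 17249876309 (after 7 factors)
= 500246412961 (after 8 factors)
= 14507145975869 (after 9 factors)
= 420707233300201 (after 10 factors)
= 420707233300201

420707233300201


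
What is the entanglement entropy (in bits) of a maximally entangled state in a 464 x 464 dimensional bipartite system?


For a maximally entangled state in d x d:
S = log2(d) = log2(464)
= 8.8580

8.8580


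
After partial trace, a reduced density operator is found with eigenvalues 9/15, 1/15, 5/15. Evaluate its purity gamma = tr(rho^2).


tr(rho^2) = sum of eigenvalues squared
= (9/15)^2 + (1/15)^2 + (5/15)^2
= (81 + 1 + 25) / 225
= 107/225
= 0.4756

0.4756


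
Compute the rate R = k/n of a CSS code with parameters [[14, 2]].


Code rate R = k/n
= 2/14
= 0.1429

0.1429


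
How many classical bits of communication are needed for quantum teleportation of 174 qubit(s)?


Quantum teleportation requires 2 classical bits per qubit teleported.
174 qubit(s) -> 2 * 174 = 348 classical bits

348


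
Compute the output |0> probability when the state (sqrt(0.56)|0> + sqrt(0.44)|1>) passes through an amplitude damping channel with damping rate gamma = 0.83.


For amplitude damping with parameter gamma on state sqrt(a)|0> + sqrt(b)|1>:
alpha^2 = 0.56, beta^2 = 0.44
P(|0>) = alpha^2 + gamma * beta^2
= 0.56 + 0.83 * 0.44
= 0.56 + 0.3652
= 0.9252

0.9252


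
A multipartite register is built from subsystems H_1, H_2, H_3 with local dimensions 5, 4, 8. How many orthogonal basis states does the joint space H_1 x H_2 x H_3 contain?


dim(H_1 x H_2 x H_3) = 5 * 4 * 8
= 20 * 8
= 160

160


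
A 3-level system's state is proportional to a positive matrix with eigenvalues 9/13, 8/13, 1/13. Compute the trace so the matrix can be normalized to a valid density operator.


tr(M) = sum of eigenvalues
= 9/13 + 8/13 + 1/13
= 18/13
= 1.3846

1.3846


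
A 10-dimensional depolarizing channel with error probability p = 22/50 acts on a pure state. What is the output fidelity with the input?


F = (1-p) + p/d
= (1 - 0.4400) + 0.4400/10
= 0.5600 + 0.0440
= 0.6040

0.6040


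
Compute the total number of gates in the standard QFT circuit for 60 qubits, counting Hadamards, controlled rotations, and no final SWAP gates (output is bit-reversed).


Hadamard gates: 60
Controlled rotations: n*(n-1)/2 = 60*59/2 = 1770
SWAP gates: 0 (omitted)
Total = 60 + 1770
= 1830

1830


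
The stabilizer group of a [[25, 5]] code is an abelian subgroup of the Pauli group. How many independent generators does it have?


For an [[n,k]] stabilizer code:
Number of stabilizer generators = n - k
= 25 - 5
= 20

20


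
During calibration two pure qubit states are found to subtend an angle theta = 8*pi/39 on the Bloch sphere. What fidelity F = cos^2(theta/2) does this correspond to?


For states separated by angle theta on Bloch sphere:
F = cos^2(theta/2)
theta = 8*pi/39 = 0.6444
theta/2 = 0.3222
cos(theta/2) = 0.9485
F = 0.8997

0.8997


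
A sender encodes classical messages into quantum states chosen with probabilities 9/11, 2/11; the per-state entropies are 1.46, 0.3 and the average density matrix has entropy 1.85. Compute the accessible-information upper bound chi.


chi = S(rho) - sum_i p_i * S(rho_i)
Weighted entropy = 9/11 * 1.46 + 2/11 * 0.3
= 1.2491
chi = 1.85 - 1.2491
= 0.6009

0.6009


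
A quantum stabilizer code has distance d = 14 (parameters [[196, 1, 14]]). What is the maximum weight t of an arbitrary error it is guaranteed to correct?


Code parameters: [[196, 1, 14]], distance d = 14.
Number of correctable errors = floor((d-1)/2)
= floor((14 - 1)/2)
= floor(13/2)
= 6

6


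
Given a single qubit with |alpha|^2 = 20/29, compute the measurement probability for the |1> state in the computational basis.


|alpha|^2 = 20/29 = 0.6897
|beta|^2 = 1 - 20/29 = 9/29 = 0.3103
P(|1>) = |beta|^2 = 0.3103

0.3103


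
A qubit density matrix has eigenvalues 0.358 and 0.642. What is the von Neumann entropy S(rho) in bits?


S = -p*log2(p) - (1-p)*log2(1-p)
p = 0.3580, 1-p = 0.6420
= -0.3580 * log2(0.3580) - 0.6420 * log2(0.6420)
= -(-0.5305) - (-0.4105)
= 0.9410

0.9410


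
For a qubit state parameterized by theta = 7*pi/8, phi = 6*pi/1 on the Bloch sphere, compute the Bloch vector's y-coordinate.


theta = 2.7489, phi = 18.8496
r_y = sin(theta)*sin(phi) = 0.3827 * 0.0000
r_y = 0.0000

0.0000


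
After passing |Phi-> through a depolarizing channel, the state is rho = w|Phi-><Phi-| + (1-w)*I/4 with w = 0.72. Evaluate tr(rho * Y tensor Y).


|Phi-> = (|00> - |11>)/sqrt(2)
For the pure Bell state, <Y_A Y_B> = +1 (Bell-state Pauli correlator).
The maximally-mixed part I/4 has tr(I/4 * P tensor P) = 0 for any traceless Pauli P.
So <Y_A Y_B>_rho = w * (+1) + (1 - w) * 0
= 0.72 * (+1)
= 0.7200

0.7200


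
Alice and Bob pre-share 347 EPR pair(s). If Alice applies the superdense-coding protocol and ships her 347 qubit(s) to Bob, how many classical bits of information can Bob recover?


Superdense coding allows 2 classical bits per shared entangled pair.
347 pair(s) -> 2 * 347 = 694 classical bits

694


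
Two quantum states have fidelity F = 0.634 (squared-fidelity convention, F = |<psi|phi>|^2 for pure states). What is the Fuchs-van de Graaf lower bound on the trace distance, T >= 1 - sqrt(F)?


Fuchs-van de Graaf (squared-fidelity convention): 1 - sqrt(F) <= T <= sqrt(1 - F).
Lower bound: T >= 1 - sqrt(F)
sqrt(F) = sqrt(0.634) = 0.7962
T >= 1 - 0.7962
T >= 0.2038

0.2038


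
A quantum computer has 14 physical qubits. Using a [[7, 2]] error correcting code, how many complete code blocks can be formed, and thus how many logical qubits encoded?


Each code block uses 7 physical qubits for 2 logical qubit(s).
Number of complete blocks = floor(14 / 7) = 2
Logical qubits = 2 * 2
= 4

4


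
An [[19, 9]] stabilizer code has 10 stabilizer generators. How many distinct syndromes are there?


Each stabilizer generator gives a binary (+1 or -1) measurement outcome.
With 10 independent generators:
Total syndromes = 2^10
= 1024

1024


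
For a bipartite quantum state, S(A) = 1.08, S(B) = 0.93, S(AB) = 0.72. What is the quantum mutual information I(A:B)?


I(A:B) = S(A) + S(B) - S(AB)
= 1.08 + 0.93 - 0.72
= 1.2900

1.2900


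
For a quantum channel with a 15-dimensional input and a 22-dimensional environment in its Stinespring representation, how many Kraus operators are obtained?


Tracing out the environment in an orthonormal basis {|i>_E} gives Kraus operators K_i = <i|_E U |0>_E.
Number of Kraus operators = dim(H_env) = d_env
= 22

22


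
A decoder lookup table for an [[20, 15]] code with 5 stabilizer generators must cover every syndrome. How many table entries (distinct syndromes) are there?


Each stabilizer generator gives a binary (+1 or -1) measurement outcome.
With 5 independent generators:
Total syndromes = 2^5
= 32

32


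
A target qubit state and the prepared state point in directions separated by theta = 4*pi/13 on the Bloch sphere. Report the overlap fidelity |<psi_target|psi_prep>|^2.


For states separated by angle theta on Bloch sphere:
F = cos^2(theta/2)
theta = 4*pi/13 = 0.9666
theta/2 = 0.4833
cos(theta/2) = 0.8855
F = 0.7840

0.7840


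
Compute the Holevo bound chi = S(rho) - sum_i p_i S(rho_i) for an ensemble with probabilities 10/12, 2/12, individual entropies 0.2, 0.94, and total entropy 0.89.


chi = S(rho) - sum_i p_i * S(rho_i)
Weighted entropy = 10/12 * 0.2 + 2/12 * 0.94
= 0.3233
chi = 0.89 - 0.3233
= 0.5667

0.5667


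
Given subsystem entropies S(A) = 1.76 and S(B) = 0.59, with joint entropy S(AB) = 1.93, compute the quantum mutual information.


I(A:B) = S(A) + S(B) - S(AB)
= 1.76 + 0.59 - 1.93
= 0.4200

0.4200


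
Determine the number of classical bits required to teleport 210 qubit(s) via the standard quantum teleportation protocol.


Quantum teleportation requires 2 classical bits per qubit teleported.
210 qubit(s) -> 2 * 210 = 420 classical bits

420


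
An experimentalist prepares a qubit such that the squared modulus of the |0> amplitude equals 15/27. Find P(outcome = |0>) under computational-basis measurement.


|alpha|^2 = 15/27 = 0.5556
|beta|^2 = 1 - 15/27 = 12/27 = 0.4444
P(|0>) = |alpha|^2 = 0.5556

0.5556


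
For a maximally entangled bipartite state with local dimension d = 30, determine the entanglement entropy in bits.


For a maximally entangled state in d x d:
S = log2(d) = log2(30)
= 4.9069

4.9069


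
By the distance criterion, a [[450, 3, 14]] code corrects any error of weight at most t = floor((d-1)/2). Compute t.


Code parameters: [[450, 3, 14]], distance d = 14.
Number of correctable errors = floor((d-1)/2)
= floor((14 - 1)/2)
= floor(13/2)
= 6

6


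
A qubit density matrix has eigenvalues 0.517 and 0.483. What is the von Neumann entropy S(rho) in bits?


S = -p*log2(p) - (1-p)*log2(1-p)
p = 0.5170, 1-p = 0.4830
= -0.5170 * log2(0.5170) - 0.4830 * log2(0.4830)
= -(-0.4921) - (-0.5071)
= 0.9992

0.9992


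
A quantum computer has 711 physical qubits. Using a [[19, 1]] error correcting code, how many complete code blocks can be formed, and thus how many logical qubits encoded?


Each code block uses 19 physical qubits for 1 logical qubit(s).
Number of complete blocks = floor(711 / 19) = 37
Logical qubits = 37 * 1
= 37

37


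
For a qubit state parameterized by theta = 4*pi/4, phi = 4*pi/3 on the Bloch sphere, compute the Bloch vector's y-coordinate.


theta = 3.1416, phi = 4.1888
r_y = sin(theta)*sin(phi) = 0.0000 * -0.8660
r_y = 0.0000

0.0000


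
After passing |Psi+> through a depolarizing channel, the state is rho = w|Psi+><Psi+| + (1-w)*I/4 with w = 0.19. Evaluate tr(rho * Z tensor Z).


|Psi+> = (|01> + |10>)/sqrt(2)
For the pure Bell state, <Z_A Z_B> = -1 (Bell-state Pauli correlator).
The maximally-mixed part I/4 has tr(I/4 * P tensor P) = 0 for any traceless Pauli P.
So <Z_A Z_B>_rho = w * (-1) + (1 - w) * 0
= 0.19 * (-1)
= -0.1900

-0.1900


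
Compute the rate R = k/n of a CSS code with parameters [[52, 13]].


Code rate R = k/n
= 13/52
= 0.2500

0.2500


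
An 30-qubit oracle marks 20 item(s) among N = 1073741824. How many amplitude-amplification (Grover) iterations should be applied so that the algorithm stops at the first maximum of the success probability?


After j Grover iterations the success probability is P(j) = sin^2((2j+1)*theta), where sin(theta) = sqrt(k/N).
N = 2^30 = 1073741824, k = 20
sin(theta) = sqrt(k/N) = 0.0001364787584
theta = arcsin(sqrt(k/N)) = 0.0001364787588 rad
P(j) reaches its first maximum when (2j+1)*theta is as close as possible to pi/2, i.e. j = round(pi/(4*theta) - 1/2).
pi/(4*theta) - 1/2 = 5754.2282
(For comparison, the common estimate pi/4 * sqrt(N/k) = 5754.7282; the exact maximiser is used here.)
Optimal iterations = 5754

5754


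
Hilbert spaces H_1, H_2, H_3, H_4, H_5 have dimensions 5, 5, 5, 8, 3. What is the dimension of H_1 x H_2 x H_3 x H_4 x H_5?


dim(H_1 x H_2 x H_3 x H_4 x H_5) = 5 * 5 * 5 * 8 * 3
= 25 * 5 * 8 * 3
= 125 * 8 * 3
= 1000 * 3
= 3000

3000


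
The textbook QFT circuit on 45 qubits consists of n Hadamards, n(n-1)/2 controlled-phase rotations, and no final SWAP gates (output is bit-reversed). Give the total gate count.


Hadamard gates: 45
Controlled rotations: n*(n-1)/2 = 45*44/2 = 990
SWAP gates: 0 (omitted)
Total = 45 + 990
= 1035

1035


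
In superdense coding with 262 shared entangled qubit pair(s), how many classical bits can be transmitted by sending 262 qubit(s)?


Superdense coding allows 2 classical bits per shared entangled pair.
262 pair(s) -> 2 * 262 = 524 classical bits

524


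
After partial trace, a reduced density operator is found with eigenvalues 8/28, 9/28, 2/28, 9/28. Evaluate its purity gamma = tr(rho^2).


tr(rho^2) = sum of eigenvalues squared
= (8/28)^2 + (9/28)^2 + (2/28)^2 + (9/28)^2
= (64 + 81 + 4 + 81) / 784
= 230/784
= 0.2934

0.2934


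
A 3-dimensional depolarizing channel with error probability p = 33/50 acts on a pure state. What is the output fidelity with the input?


F = (1-p) + p/d
= (1 - 0.6600) + 0.6600/3
= 0.3400 + 0.2200
= 0.5600

0.5600


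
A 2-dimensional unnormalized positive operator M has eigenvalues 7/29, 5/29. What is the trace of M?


tr(M) = sum of eigenvalues
= 7/29 + 5/29
= 12/29
= 0.4138

0.4138


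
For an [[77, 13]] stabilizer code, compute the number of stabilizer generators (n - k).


For an [[n,k]] stabilizer code:
Number of stabilizer generators = n - k
= 77 - 13
= 64

64


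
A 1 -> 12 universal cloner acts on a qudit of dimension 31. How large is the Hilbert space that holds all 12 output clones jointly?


Output space = H^(tensor 12) where dim(H) = 31
dim = 31^12
= 961 (after 2 factors)
= 29791 (after 3 factors)
= 923521 (after 4 factors)
= 28629151 (after 5 factors)
= 887503681 (after 6 factors)
= 27512614111 (after 7 factors)
= 852891037441 (after 8 factors)
= 26439622160671 (after 9 factors)
= 819628286980801 (after 10 factors)
= 25408476896404831 (after 11 factors)
= 787662783788549761 (after 12 factors)
= 787662783788549761

787662783788549761


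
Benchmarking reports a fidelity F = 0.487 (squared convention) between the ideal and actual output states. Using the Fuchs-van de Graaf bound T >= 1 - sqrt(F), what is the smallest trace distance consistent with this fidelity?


Fuchs-van de Graaf (squared-fidelity convention): 1 - sqrt(F) <= T <= sqrt(1 - F).
Lower bound: T >= 1 - sqrt(F)
sqrt(F) = sqrt(0.487) = 0.6979
T >= 1 - 0.6979
T >= 0.3021

0.3021


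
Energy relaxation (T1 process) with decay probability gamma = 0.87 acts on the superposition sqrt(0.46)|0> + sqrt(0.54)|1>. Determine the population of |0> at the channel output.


For amplitude damping with parameter gamma on state sqrt(a)|0> + sqrt(b)|1>:
alpha^2 = 0.46, beta^2 = 0.54
P(|0>) = alpha^2 + gamma * beta^2
= 0.46 + 0.87 * 0.54
= 0.46 + 0.4698
= 0.9298

0.9298


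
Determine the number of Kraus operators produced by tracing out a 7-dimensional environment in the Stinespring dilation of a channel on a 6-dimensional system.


Tracing out the environment in an orthonormal basis {|i>_E} gives Kraus operators K_i = <i|_E U |0>_E.
Number of Kraus operators = dim(H_env) = d_env
= 7

7


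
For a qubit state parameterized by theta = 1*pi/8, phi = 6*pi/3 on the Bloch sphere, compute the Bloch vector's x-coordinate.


theta = 0.3927, phi = 6.2832
r_x = sin(theta)*cos(phi) = 0.3827 * 1.0000
r_x = 0.3827

0.3827


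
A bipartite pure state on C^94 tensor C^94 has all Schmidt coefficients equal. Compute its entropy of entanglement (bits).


For a maximally entangled state in d x d:
S = log2(d) = log2(94)
= 6.5546

6.5546


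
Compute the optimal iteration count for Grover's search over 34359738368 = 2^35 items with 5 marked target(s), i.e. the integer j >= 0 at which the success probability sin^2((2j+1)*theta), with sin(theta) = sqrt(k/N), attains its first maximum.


After j Grover iterations the success probability is P(j) = sin^2((2j+1)*theta), where sin(theta) = sqrt(k/N).
N = 2^35 = 34359738368, k = 5
sin(theta) = sqrt(k/N) = 1.206313194e-05
theta = arcsin(sqrt(k/N)) = 1.206313194e-05 rad
P(j) reaches its first maximum when (2j+1)*theta is as close as possible to pi/2, i.e. j = round(pi/(4*theta) - 1/2).
pi/(4*theta) - 1/2 = 65106.8177
(For comparison, the common estimate pi/4 * sqrt(N/k) = 65107.3177; the exact maximiser is used here.)
Optimal iterations = 65107

65107


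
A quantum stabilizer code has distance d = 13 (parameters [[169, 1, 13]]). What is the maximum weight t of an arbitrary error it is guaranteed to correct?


Code parameters: [[169, 1, 13]], distance d = 13.
Number of correctable errors = floor((d-1)/2)
= floor((13 - 1)/2)
= floor(12/2)
= 6

6


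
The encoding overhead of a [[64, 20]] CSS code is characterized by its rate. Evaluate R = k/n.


Code rate R = k/n
= 20/64
= 0.3125

0.3125


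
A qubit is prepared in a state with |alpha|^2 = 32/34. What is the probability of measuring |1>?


|alpha|^2 = 32/34 = 0.9412
|beta|^2 = 1 - 32/34 = 2/34 = 0.0588
P(|1>) = |beta|^2 = 0.0588

0.0588


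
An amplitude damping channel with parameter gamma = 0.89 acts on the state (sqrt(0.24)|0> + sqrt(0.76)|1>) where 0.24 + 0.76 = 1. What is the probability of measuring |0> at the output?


For amplitude damping with parameter gamma on state sqrt(a)|0> + sqrt(b)|1>:
alpha^2 = 0.24, beta^2 = 0.76
P(|0>) = alpha^2 + gamma * beta^2
= 0.24 + 0.89 * 0.76
= 0.24 + 0.6764
= 0.9164

0.9164


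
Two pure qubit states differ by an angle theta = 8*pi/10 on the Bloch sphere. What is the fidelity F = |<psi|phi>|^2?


For states separated by angle theta on Bloch sphere:
F = cos^2(theta/2)
theta = 8*pi/10 = 2.5133
theta/2 = 1.2566
cos(theta/2) = 0.3090
F = 0.0955

0.0955


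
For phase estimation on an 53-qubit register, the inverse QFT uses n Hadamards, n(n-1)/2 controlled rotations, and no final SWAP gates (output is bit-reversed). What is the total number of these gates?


Hadamard gates: 53
Controlled rotations: n*(n-1)/2 = 53*52/2 = 1378
SWAP gates: 0 (omitted)
Total = 53 + 1378
= 1431

1431


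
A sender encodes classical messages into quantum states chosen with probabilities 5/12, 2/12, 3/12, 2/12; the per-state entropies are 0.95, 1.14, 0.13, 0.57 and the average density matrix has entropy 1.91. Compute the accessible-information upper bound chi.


chi = S(rho) - sum_i p_i * S(rho_i)
Weighted entropy = 5/12 * 0.95 + 2/12 * 1.14 + 3/12 * 0.13 + 2/12 * 0.57
= 0.7133
chi = 1.91 - 0.7133
= 1.1967

1.1967


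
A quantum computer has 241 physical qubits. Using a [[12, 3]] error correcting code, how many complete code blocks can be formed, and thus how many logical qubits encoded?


Each code block uses 12 physical qubits for 3 logical qubit(s).
Number of complete blocks = floor(241 / 12) = 20
Logical qubits = 20 * 3
= 60

60


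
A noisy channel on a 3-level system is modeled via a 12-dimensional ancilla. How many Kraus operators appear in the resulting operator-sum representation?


Tracing out the environment in an orthonormal basis {|i>_E} gives Kraus operators K_i = <i|_E U |0>_E.
Number of Kraus operators = dim(H_env) = d_env
= 12

12


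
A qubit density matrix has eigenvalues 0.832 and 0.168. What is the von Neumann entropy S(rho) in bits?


S = -p*log2(p) - (1-p)*log2(1-p)
p = 0.8320, 1-p = 0.1680
= -0.8320 * log2(0.8320) - 0.1680 * log2(0.1680)
= -(-0.2208) - (-0.4323)
= 0.6531

0.6531


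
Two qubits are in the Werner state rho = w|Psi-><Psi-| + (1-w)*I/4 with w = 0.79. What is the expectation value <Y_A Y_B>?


|Psi-> = (|01> - |10>)/sqrt(2)
For the pure Bell state, <Y_A Y_B> = -1 (Bell-state Pauli correlator).
The maximally-mixed part I/4 has tr(I/4 * P tensor P) = 0 for any traceless Pauli P.
So <Y_A Y_B>_rho = w * (-1) + (1 - w) * 0
= 0.79 * (-1)
= -0.7900

-0.7900


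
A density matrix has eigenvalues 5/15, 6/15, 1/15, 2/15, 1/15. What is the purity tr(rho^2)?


tr(rho^2) = sum of eigenvalues squared
= (5/15)^2 + (6/15)^2 + (1/15)^2 + (2/15)^2 + (1/15)^2
= (25 + 36 + 1 + 4 + 1) / 225
= 67/225
= 0.2978

0.2978


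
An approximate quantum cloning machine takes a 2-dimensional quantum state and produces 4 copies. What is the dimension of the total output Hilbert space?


Output space = H^(tensor 4) where dim(H) = 2
dim = 2^4
= 4 (after 2 factors)
= 8 (after 3 factors)
= 16 (after 4 factors)
= 16

16


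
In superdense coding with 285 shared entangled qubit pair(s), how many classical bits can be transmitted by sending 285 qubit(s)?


Superdense coding allows 2 classical bits per shared entangled pair.
285 pair(s) -> 2 * 285 = 570 classical bits

570


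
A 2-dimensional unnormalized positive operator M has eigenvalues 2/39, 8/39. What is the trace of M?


tr(M) = sum of eigenvalues
= 2/39 + 8/39
= 10/39
= 0.2564

0.2564


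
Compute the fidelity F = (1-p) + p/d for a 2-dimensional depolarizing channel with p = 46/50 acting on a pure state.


F = (1-p) + p/d
= (1 - 0.9200) + 0.9200/2
= 0.0800 + 0.4600
= 0.5400

0.5400


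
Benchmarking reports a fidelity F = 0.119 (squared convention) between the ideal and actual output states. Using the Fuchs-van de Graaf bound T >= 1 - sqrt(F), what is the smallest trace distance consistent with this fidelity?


Fuchs-van de Graaf (squared-fidelity convention): 1 - sqrt(F) <= T <= sqrt(1 - F).
Lower bound: T >= 1 - sqrt(F)
sqrt(F) = sqrt(0.119) = 0.3450
T >= 1 - 0.3450
T >= 0.6550

0.6550


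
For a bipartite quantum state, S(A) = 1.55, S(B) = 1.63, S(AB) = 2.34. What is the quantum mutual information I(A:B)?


I(A:B) = S(A) + S(B) - S(AB)
= 1.55 + 1.63 - 2.34
= 0.8400

0.8400


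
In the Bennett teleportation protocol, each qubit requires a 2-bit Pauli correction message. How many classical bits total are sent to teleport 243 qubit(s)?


Quantum teleportation requires 2 classical bits per qubit teleported.
243 qubit(s) -> 2 * 243 = 486 classical bits

486


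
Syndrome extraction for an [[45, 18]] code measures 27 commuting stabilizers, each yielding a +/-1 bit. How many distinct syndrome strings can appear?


Each stabilizer generator gives a binary (+1 or -1) measurement outcome.
With 27 independent generators:
Total syndromes = 2^27
= 134217728

134217728


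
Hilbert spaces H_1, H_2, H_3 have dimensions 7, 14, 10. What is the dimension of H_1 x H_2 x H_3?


dim(H_1 x H_2 x H_3) = 7 * 14 * 10
= 98 * 10
= 980

980


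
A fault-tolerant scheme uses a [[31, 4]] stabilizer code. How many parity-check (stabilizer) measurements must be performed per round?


For an [[n,k]] stabilizer code:
Number of stabilizer generators = n - k
= 31 - 4
= 27

27


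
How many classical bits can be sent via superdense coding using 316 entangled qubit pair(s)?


Superdense coding allows 2 classical bits per shared entangled pair.
316 pair(s) -> 2 * 316 = 632 classical bits

632


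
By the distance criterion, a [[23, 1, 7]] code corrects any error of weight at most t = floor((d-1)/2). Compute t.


Code parameters: [[23, 1, 7]], distance d = 7.
Number of correctable errors = floor((d-1)/2)
= floor((7 - 1)/2)
= floor(6/2)
= 3

3


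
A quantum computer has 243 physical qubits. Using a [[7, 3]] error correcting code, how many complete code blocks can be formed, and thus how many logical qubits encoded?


Each code block uses 7 physical qubits for 3 logical qubit(s).
Number of complete blocks = floor(243 / 7) = 34
Logical qubits = 34 * 3
= 102

102


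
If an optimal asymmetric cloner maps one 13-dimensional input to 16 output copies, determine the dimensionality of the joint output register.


Output space = H^(tensor 16) where dim(H) = 13
dim = 13^16
= 169 (after 2 factors)
= 2197 (after 3 factors)
= 28561 (after 4 factors)
= 371293 (after 5 factors)
= 4826809 (after 6 factors)
= 62748517 (after 7 factors)
= 815730721 (after 8 factors)
= 10604499373 (after 9 factors)
= 137858491849 (after 10 factors)
= 1792160394037 (after 11 factors)
= 23298085122481 (after 12 factors)
= 302875106592253 (after 13 factors)
= 3937376385699289 (after 14 factors)
= 51185893014090757 (after 15 factors)
= 665416609183179841 (after 16 factors)
= 665416609183179841

665416609183179841


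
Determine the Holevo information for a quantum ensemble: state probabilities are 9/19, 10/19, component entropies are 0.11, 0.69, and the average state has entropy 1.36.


chi = S(rho) - sum_i p_i * S(rho_i)
Weighted entropy = 9/19 * 0.11 + 10/19 * 0.69
= 0.4153
chi = 1.36 - 0.4153
= 0.9447

0.9447


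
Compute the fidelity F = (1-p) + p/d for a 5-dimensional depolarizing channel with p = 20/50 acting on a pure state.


F = (1-p) + p/d
= (1 - 0.4000) + 0.4000/5
= 0.6000 + 0.0800
= 0.6800

0.6800


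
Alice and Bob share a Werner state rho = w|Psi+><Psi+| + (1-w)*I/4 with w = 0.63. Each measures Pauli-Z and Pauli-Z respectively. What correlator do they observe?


|Psi+> = (|01> + |10>)/sqrt(2)
For the pure Bell state, <Z_A Z_B> = -1 (Bell-state Pauli correlator).
The maximally-mixed part I/4 has tr(I/4 * P tensor P) = 0 for any traceless Pauli P.
So <Z_A Z_B>_rho = w * (-1) + (1 - w) * 0
= 0.63 * (-1)
= -0.6300

-0.6300


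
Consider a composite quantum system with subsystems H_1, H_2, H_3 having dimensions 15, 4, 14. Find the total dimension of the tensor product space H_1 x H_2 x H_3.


dim(H_1 x H_2 x H_3) = 15 * 4 * 14
= 60 * 14
= 840

840


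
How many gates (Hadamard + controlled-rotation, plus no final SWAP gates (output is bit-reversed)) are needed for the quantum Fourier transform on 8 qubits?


Hadamard gates: 8
Controlled rotations: n*(n-1)/2 = 8*7/2 = 28
SWAP gates: 0 (omitted)
Total = 8 + 28
= 36

36


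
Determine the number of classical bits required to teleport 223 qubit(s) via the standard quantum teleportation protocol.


Quantum teleportation requires 2 classical bits per qubit teleported.
223 qubit(s) -> 2 * 223 = 446 classical bits

446


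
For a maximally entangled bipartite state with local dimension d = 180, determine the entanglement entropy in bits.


For a maximally entangled state in d x d:
S = log2(d) = log2(180)
= 7.4919

7.4919


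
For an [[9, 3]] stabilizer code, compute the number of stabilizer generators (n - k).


For an [[n,k]] stabilizer code:
Number of stabilizer generators = n - k
= 9 - 3
= 6

6


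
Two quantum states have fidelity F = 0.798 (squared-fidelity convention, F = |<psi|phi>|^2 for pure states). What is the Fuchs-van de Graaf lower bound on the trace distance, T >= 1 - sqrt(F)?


Fuchs-van de Graaf (squared-fidelity convention): 1 - sqrt(F) <= T <= sqrt(1 - F).
Lower bound: T >= 1 - sqrt(F)
sqrt(F) = sqrt(0.798) = 0.8933
T >= 1 - 0.8933
T >= 0.1067

0.1067


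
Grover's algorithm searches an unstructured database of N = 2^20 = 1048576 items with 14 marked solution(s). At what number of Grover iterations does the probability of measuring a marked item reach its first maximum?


After j Grover iterations the success probability is P(j) = sin^2((2j+1)*theta), where sin(theta) = sqrt(k/N).
N = 2^20 = 1048576, k = 14
sin(theta) = sqrt(k/N) = 0.003653962292
theta = arcsin(sqrt(k/N)) = 0.003653970423 rad
P(j) reaches its first maximum when (2j+1)*theta is as close as possible to pi/2, i.e. j = round(pi/(4*theta) - 1/2).
pi/(4*theta) - 1/2 = 214.4438
(For comparison, the common estimate pi/4 * sqrt(N/k) = 214.9442; the exact maximiser is used here.)
Optimal iterations = 214

214


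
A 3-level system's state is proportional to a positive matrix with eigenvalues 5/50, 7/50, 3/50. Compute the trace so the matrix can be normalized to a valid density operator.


tr(M) = sum of eigenvalues
= 5/50 + 7/50 + 3/50
= 15/50
= 0.3000

0.3000


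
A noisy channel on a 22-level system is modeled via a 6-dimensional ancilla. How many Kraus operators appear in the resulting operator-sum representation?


Tracing out the environment in an orthonormal basis {|i>_E} gives Kraus operators K_i = <i|_E U |0>_E.
Number of Kraus operators = dim(H_env) = d_env
= 6

6


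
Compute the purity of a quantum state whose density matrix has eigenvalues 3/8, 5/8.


tr(rho^2) = sum of eigenvalues squared
= (3/8)^2 + (5/8)^2
= (9 + 25) / 64
= 34/64
= 0.5312

0.5312


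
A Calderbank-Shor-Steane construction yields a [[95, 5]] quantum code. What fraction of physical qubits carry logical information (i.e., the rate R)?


Code rate R = k/n
= 5/95
= 0.0526

0.0526


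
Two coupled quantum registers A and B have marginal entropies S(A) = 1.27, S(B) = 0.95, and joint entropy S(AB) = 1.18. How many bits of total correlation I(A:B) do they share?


I(A:B) = S(A) + S(B) - S(AB)
= 1.27 + 0.95 - 1.18
= 1.0400

1.0400


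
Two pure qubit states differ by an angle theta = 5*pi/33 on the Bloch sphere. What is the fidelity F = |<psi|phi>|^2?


For states separated by angle theta on Bloch sphere:
F = cos^2(theta/2)
theta = 5*pi/33 = 0.4760
theta/2 = 0.2380
cos(theta/2) = 0.9718
F = 0.9444

0.9444


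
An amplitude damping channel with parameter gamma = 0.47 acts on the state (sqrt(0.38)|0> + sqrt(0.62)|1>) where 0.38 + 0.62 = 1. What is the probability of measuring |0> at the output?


For amplitude damping with parameter gamma on state sqrt(a)|0> + sqrt(b)|1>:
alpha^2 = 0.38, beta^2 = 0.62
P(|0>) = alpha^2 + gamma * beta^2
= 0.38 + 0.47 * 0.62
= 0.38 + 0.2914
= 0.6714

0.6714


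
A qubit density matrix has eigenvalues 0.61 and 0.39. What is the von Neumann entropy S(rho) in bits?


S = -p*log2(p) - (1-p)*log2(1-p)
p = 0.6100, 1-p = 0.3900
= -0.6100 * log2(0.6100) - 0.3900 * log2(0.3900)
= -(-0.4350) - (-0.5298)
= 0.9648

0.9648


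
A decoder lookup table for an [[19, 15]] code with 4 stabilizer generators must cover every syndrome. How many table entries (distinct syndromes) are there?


Each stabilizer generator gives a binary (+1 or -1) measurement outcome.
With 4 independent generators:
Total syndromes = 2^4
= 16

16


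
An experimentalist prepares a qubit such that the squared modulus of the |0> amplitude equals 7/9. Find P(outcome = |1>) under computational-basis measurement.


|alpha|^2 = 7/9 = 0.7778
|beta|^2 = 1 - 7/9 = 2/9 = 0.2222
P(|1>) = |beta|^2 = 0.2222

0.2222


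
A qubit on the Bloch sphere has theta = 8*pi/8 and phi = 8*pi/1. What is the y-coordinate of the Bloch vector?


theta = 3.1416, phi = 25.1327
r_y = sin(theta)*sin(phi) = 0.0000 * 0.0000
r_y = 0.0000

0.0000


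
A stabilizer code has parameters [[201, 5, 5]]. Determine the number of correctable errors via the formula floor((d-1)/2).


Code parameters: [[201, 5, 5]], distance d = 5.
Number of correctable errors = floor((d-1)/2)
= floor((5 - 1)/2)
= floor(4/2)
= 2

2


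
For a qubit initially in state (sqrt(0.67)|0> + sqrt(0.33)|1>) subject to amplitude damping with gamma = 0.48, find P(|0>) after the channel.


For amplitude damping with parameter gamma on state sqrt(a)|0> + sqrt(b)|1>:
alpha^2 = 0.67, beta^2 = 0.33
P(|0>) = alpha^2 + gamma * beta^2
= 0.67 + 0.48 * 0.33
= 0.67 + 0.1584
= 0.8284

0.8284


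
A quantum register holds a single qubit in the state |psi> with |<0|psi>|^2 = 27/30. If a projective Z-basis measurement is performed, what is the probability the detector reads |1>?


|alpha|^2 = 27/30 = 0.9000
|beta|^2 = 1 - 27/30 = 3/30 = 0.1000
P(|1>) = |beta|^2 = 0.1000

0.1000


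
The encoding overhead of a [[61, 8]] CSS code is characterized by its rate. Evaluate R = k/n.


Code rate R = k/n
= 8/61
= 0.1311

0.1311


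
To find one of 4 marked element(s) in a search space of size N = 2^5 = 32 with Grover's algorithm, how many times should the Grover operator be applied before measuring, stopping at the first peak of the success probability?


After j Grover iterations the success probability is P(j) = sin^2((2j+1)*theta), where sin(theta) = sqrt(k/N).
N = 2^5 = 32, k = 4
sin(theta) = sqrt(k/N) = 0.3535533906
theta = arcsin(sqrt(k/N)) = 0.3613671239 rad
P(j) reaches its first maximum when (2j+1)*theta is as close as possible to pi/2, i.e. j = round(pi/(4*theta) - 1/2).
pi/(4*theta) - 1/2 = 1.6734
(For comparison, the common estimate pi/4 * sqrt(N/k) = 2.2214; the exact maximiser is used here.)
Optimal iterations = 2

2


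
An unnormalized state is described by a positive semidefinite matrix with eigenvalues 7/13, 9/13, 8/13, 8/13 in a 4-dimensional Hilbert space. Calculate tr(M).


tr(M) = sum of eigenvalues
= 7/13 + 9/13 + 8/13 + 8/13
= 32/13
= 2.4615

2.4615


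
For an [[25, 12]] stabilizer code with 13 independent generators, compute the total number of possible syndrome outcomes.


Each stabilizer generator gives a binary (+1 or -1) measurement outcome.
With 13 independent generators:
Total syndromes = 2^13
= 8192

8192


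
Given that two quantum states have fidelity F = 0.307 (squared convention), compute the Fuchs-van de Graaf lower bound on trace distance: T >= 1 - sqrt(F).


Fuchs-van de Graaf (squared-fidelity convention): 1 - sqrt(F) <= T <= sqrt(1 - F).
Lower bound: T >= 1 - sqrt(F)
sqrt(F) = sqrt(0.307) = 0.5541
T >= 1 - 0.5541
T >= 0.4459

0.4459


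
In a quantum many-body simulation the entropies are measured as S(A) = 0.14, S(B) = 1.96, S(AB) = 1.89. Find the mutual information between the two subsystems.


I(A:B) = S(A) + S(B) - S(AB)
= 0.14 + 1.96 - 1.89
= 0.2100

0.2100


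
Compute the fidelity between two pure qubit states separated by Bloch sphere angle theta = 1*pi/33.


For states separated by angle theta on Bloch sphere:
F = cos^2(theta/2)
theta = 1*pi/33 = 0.0952
theta/2 = 0.0476
cos(theta/2) = 0.9989
F = 0.9977

0.9977


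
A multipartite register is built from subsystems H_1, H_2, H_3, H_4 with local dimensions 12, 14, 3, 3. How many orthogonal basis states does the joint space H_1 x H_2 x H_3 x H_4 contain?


dim(H_1 x H_2 x H_3 x H_4) = 12 * 14 * 3 * 3
= 168 * 3 * 3
= 504 * 3
= 1512

1512


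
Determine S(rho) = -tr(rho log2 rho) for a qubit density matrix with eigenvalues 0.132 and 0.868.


S = -p*log2(p) - (1-p)*log2(1-p)
p = 0.1320, 1-p = 0.8680
= -0.1320 * log2(0.1320) - 0.8680 * log2(0.8680)
= -(-0.3856) - (-0.1773)
= 0.5629

0.5629


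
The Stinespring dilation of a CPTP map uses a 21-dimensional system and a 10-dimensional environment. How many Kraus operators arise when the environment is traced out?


Tracing out the environment in an orthonormal basis {|i>_E} gives Kraus operators K_i = <i|_E U |0>_E.
Number of Kraus operators = dim(H_env) = d_env
= 10

10


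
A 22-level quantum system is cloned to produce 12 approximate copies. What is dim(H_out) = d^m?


Output space = H^(tensor 12) where dim(H) = 22
dim = 22^12
= 484 (after 2 factors)
= 10648 (after 3 factors)
= 234256 (after 4 factors)
= 5153632 (after 5 factors)
= 113379904 (after 6 factors)
= 2494357888 (after 7 factors)
= 54875873536 (after 8 factors)
= 1207269217792 (after 9 factors)
= 26559922791424 (after 10 factors)
= 584318301411328 (after 11 factors)
= 12855002631049216 (after 12 factors)
= 12855002631049216

12855002631049216


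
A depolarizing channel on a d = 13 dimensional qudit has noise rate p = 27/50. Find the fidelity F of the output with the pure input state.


F = (1-p) + p/d
= (1 - 0.5400) + 0.5400/13
= 0.4600 + 0.0415
= 0.5015

0.5015


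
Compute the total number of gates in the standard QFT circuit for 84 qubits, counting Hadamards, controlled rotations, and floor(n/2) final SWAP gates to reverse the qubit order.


Hadamard gates: 84
Controlled rotations: n*(n-1)/2 = 84*83/2 = 3486
SWAP gates: floor(n/2) = floor(84/2) = 42
Total = 84 + 3486 + 42
= 3612

3612


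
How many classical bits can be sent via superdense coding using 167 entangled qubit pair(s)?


Superdense coding allows 2 classical bits per shared entangled pair.
167 pair(s) -> 2 * 167 = 334 classical bits

334


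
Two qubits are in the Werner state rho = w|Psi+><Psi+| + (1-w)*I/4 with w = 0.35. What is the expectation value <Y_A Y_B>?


|Psi+> = (|01> + |10>)/sqrt(2)
For the pure Bell state, <Y_A Y_B> = +1 (Bell-state Pauli correlator).
The maximally-mixed part I/4 has tr(I/4 * P tensor P) = 0 for any traceless Pauli P.
So <Y_A Y_B>_rho = w * (+1) + (1 - w) * 0
= 0.35 * (+1)
= 0.3500

0.3500


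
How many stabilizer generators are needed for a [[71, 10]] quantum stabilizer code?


For an [[n,k]] stabilizer code:
Number of stabilizer generators = n - k
= 71 - 10
= 61

61


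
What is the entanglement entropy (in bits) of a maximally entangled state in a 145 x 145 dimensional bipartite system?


For a maximally entangled state in d x d:
S = log2(d) = log2(145)
= 7.1799

7.1799


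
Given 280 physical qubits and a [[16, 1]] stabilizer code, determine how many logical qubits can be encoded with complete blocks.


Each code block uses 16 physical qubits for 1 logical qubit(s).
Number of complete blocks = floor(280 / 16) = 17
Logical qubits = 17 * 1
= 17

17


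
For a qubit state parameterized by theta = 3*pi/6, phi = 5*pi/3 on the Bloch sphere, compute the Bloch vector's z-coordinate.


theta = 1.5708, phi = 5.2360
r_z = cos(theta) = 0.0000

0.0000
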